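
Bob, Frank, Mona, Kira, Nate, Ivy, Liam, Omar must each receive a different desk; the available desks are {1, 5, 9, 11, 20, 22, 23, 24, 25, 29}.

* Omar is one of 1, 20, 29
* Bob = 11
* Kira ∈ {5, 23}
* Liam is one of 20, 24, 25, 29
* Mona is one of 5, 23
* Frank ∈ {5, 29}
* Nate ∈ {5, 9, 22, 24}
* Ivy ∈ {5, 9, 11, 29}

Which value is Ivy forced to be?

Bob has just one choice, so Bob = 11. Remove 11 from Ivy.
Mona and Kira between them cover only {5, 23} — a naked pair. Remove those values from Frank, Nate, Ivy.
That leaves Frank = 29. So Ivy, Liam, Omar can't be 29.
So Ivy = 9.

9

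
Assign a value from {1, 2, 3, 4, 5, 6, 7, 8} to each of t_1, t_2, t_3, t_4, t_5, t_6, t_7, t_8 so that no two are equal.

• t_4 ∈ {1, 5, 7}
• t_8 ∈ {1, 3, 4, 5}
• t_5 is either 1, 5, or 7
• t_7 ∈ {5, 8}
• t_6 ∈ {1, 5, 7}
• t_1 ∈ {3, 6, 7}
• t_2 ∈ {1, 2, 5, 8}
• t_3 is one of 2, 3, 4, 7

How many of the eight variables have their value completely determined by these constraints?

Among the 8 variables, 6 fits only t_1 (and all 8 values in {1, 2, 3, 4, 5, 6, 7, 8} must be used), so t_1 = 6.
t_4, t_5, t_6 between them cover only {1, 5, 7} — a naked triple. Remove those values from t_2, t_3, t_7, t_8.
t_7 must be 8 (only option left). So t_2 can't be 8.
t_2 has just one choice, so t_2 = 2. Strike 2 from t_3.
Determined: t_1=6, t_2=2, t_7=8. The other variables each still have more than one consistent value. That makes 3.

3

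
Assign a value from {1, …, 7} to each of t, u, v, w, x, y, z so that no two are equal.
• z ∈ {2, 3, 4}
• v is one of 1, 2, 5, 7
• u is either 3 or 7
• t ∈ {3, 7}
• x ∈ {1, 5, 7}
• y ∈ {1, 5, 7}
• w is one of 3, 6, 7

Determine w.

The 7 variables draw from only 7 values {1, 2, 3, 4, 5, 6, 7}, so each is used; only z can be 4, hence z = 4.
The 6 still-open variables together cover exactly {1, 2, 3, 5, 6, 7} — 6 values for 6 variables — and 2 appears only in v's list, so v = 2.
Among the 5 still-open variables, 6 fits only w (and all 5 values in {1, 3, 5, 6, 7} must be used), so w = 6.

6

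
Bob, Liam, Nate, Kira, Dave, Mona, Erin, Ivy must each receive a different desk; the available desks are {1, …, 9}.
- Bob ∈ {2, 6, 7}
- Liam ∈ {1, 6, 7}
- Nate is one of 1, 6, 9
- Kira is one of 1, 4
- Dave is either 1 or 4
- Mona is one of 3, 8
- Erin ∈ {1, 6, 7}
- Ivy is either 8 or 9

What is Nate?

The 8 variables draw from only 8 values {1, 2, 3, 4, 6, 7, 8, 9}, so each is used; only Bob can be 2, hence Bob = 2.
The 7 still-open variables together cover exactly {1, 3, 4, 6, 7, 8, 9} — 7 values for 7 variables — and 3 appears only in Mona's list, so Mona = 3.
The 6 still-open variables draw from only 6 values {1, 4, 6, 7, 8, 9}, so each is used; only Ivy can be 8, hence Ivy = 8.
Among the 5 still-open variables, 9 fits only Nate (and all 5 values in {1, 4, 6, 7, 9} must be used), so Nate = 9.

9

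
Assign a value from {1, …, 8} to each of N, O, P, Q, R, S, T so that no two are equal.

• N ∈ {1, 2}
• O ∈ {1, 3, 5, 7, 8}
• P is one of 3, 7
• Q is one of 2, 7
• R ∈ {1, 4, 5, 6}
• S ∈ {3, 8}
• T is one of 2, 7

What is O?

5

Q and T between them cover only {2, 7} — a naked pair. Remove those values from N, O, P.
N must be 1 (only option left). Remove 1 from O, R.
P's domain is down to {3}, so P = 3. So O, S can't be 3.
S must be 8 (only option left). Strike 8 from O.
So O = 5.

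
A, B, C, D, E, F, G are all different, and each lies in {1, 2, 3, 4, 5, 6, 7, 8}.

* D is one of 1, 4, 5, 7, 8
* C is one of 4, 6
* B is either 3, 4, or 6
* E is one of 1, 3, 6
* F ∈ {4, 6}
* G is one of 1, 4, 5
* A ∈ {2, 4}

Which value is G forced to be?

C and F between them cover only {4, 6} — a naked pair. Remove those values from A, B, D, E, G.
A has just one choice, so A = 2.
B has just one choice, so B = 3. Remove 3 from E.
That leaves E = 1. Strike 1 from D, G.
So G = 5.

5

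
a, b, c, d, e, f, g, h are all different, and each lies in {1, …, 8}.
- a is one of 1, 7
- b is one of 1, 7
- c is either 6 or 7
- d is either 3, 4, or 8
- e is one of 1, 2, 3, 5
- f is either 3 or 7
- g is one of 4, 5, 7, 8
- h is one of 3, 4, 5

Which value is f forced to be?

The 8 variables draw from only 8 values {1, 2, 3, 4, 5, 6, 7, 8}, so each is used; only e can be 2, hence e = 2.
The 7 still-open variables together cover exactly {1, 3, 4, 5, 6, 7, 8} — 7 values for 7 variables — and 6 appears only in c's list, so c = 6.
a and b between them cover only {1, 7} — a naked pair. Remove those values from f, g.
So f = 3.

3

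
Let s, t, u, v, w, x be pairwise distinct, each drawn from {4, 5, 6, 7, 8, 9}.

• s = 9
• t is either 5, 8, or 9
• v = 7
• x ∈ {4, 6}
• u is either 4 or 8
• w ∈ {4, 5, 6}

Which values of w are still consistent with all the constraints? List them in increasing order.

4, 5, 6

s has just one choice, so s = 9. So t can't be 9.
That leaves v = 7.
No further eliminations apply; w can still be any of 4, 5, 6.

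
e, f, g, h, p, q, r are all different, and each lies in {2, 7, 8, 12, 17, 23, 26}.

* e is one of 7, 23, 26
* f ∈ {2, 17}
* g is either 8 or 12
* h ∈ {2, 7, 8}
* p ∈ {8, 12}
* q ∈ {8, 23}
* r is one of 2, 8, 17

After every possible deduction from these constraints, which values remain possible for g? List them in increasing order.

The 7 variables draw from only 7 values {2, 7, 8, 12, 17, 23, 26}, so each is used; only e can be 26, hence e = 26.
The 6 still-open variables together cover exactly {2, 7, 8, 12, 17, 23} — 6 values for 6 variables — and 7 appears only in h's list, so h = 7.
The 5 still-open variables draw from only 5 values {2, 8, 12, 17, 23}, so each is used; only q can be 23, hence q = 23.
g and p between them cover only {8, 12} — a naked pair. Remove those values from r.
No further eliminations apply; g can still be any of 8, 12.

8, 12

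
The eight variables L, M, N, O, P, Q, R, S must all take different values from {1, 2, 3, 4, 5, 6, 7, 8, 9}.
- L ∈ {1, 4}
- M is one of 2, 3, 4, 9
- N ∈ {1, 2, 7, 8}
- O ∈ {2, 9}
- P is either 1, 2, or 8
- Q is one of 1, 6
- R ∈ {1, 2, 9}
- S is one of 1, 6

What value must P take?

The 8 variables together cover exactly {1, 2, 3, 4, 6, 7, 8, 9} — 8 values for 8 variables — and 3 appears only in M's list, so M = 3.
Among the 7 still-open variables, 4 fits only L (and all 7 values in {1, 2, 4, 6, 7, 8, 9} must be used), so L = 4.
Among the 6 still-open variables, 7 fits only N (and all 6 values in {1, 2, 6, 7, 8, 9} must be used), so N = 7.
Among the 5 still-open variables, 8 fits only P (and all 5 values in {1, 2, 6, 8, 9} must be used), so P = 8.

8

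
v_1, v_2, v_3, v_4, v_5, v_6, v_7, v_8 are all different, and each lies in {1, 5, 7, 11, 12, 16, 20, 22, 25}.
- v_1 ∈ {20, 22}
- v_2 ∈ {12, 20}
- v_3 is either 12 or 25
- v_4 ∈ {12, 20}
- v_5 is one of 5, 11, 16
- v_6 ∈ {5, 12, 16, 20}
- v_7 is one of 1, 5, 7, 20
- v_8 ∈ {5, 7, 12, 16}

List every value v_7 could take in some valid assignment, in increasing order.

1, 5, 7

v_2 and v_4 between them cover only {12, 20} — a naked pair. Remove those values from v_1, v_3, v_6, v_7, v_8.
v_1 has just one choice, so v_1 = 22.
v_3 has just one choice, so v_3 = 25.
No further eliminations apply; v_7 can still be any of 1, 5, 7.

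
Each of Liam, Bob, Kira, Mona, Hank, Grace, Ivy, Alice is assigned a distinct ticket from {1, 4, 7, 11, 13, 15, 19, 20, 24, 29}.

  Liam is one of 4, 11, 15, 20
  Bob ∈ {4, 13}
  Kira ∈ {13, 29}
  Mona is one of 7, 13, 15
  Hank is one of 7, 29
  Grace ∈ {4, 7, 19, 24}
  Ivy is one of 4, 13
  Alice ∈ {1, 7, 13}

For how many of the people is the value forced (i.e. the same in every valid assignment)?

4

Bob and Ivy between them cover only {4, 13} — a naked pair. Remove those values from Liam, Kira, Mona, Grace, Alice.
Kira has just one choice, so Kira = 29. Eliminate 29 elsewhere: Hank.
Hank has just one choice, so Hank = 7. Strike 7 from Mona, Grace, Alice.
Alice has just one choice, so Alice = 1.
Mona must be 15 (only option left). Eliminate 15 elsewhere: Liam.
Determined: Kira=29, Mona=15, Hank=7, Alice=1. The other people each still have more than one consistent value. That makes 4.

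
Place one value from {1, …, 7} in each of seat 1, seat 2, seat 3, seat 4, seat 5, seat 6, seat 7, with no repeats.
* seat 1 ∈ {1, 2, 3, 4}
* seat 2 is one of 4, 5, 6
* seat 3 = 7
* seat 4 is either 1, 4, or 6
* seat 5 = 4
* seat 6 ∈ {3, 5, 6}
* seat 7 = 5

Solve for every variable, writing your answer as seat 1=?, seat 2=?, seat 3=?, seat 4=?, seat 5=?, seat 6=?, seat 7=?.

seat 1=2, seat 2=6, seat 3=7, seat 4=1, seat 5=4, seat 6=3, seat 7=5

seat 3's domain is down to {7}, so seat 3 = 7.
That leaves seat 5 = 4. Eliminate 4 elsewhere: seat 1, seat 2, seat 4.
seat 7 has just one choice, so seat 7 = 5. Strike 5 from seat 2, seat 6.
seat 2 must be 6 (only option left). Eliminate 6 elsewhere: seat 4, seat 6.
seat 4 must be 1 (only option left). Eliminate 1 elsewhere: seat 1.
seat 6's domain is down to {3}, so seat 6 = 3. Remove 3 from seat 1.
seat 1 must be 2 (only option left).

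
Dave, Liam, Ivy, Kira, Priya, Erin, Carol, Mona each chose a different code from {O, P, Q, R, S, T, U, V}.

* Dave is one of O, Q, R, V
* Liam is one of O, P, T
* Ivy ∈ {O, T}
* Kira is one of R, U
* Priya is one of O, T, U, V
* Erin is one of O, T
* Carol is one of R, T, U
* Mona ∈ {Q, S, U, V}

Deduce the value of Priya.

The 8 variables draw from only 8 values {O, P, Q, R, S, T, U, V}, so each is used; only Liam can be P, hence Liam = P.
The 7 still-open variables draw from only 7 values {O, Q, R, S, T, U, V}, so each is used; only Mona can be S, hence Mona = S.
The 6 still-open variables together cover exactly {O, Q, R, T, U, V} — 6 values for 6 variables — and Q appears only in Dave's list, so Dave = Q.
Among the 5 still-open variables, V fits only Priya (and all 5 values in {O, R, T, U, V} must be used), so Priya = V.

V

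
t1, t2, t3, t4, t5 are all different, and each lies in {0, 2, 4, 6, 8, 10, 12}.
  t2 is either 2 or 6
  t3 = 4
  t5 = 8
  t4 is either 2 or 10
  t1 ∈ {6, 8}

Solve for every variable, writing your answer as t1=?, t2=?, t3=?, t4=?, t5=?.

t1=6, t2=2, t3=4, t4=10, t5=8

t3 must be 4 (only option left).
t5's domain is down to {8}, so t5 = 8. Eliminate 8 elsewhere: t1.
t1's domain is down to {6}, so t1 = 6. So t2 can't be 6.
t2 must be 2 (only option left). Strike 2 from t4.
t4's domain is down to {10}, so t4 = 10.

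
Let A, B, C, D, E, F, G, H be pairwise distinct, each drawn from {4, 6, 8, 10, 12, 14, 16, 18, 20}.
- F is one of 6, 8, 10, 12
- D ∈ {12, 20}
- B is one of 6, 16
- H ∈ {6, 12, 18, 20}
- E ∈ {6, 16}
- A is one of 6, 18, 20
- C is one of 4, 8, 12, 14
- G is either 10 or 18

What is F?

8

B and E share exactly the 2 values {6, 16}; by pigeonhole those values go to them, so strike 6, 16 from A, F, H.
The 3 variables A, D, H are confined to {12, 18, 20}, which locks those values in; drop them from C, F, G.
That leaves G = 10. Strike 10 from F.
So F = 8.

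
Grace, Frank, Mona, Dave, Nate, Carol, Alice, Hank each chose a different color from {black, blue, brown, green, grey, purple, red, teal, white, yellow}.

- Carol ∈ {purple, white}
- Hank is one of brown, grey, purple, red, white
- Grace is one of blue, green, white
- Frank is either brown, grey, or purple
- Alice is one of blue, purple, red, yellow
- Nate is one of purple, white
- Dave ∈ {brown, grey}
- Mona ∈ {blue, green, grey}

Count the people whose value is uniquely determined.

Among the 8 variables, yellow fits only Alice (and all 8 values in {blue, brown, green, grey, purple, red, white, yellow} must be used), so Alice = yellow.
The 7 still-open variables draw from only 7 values {blue, brown, green, grey, purple, red, white}, so each is used; only Hank can be red, hence Hank = red.
Nate and Carol between them cover only {purple, white} — a naked pair. Remove those values from Grace, Frank.
The 2 variables Frank and Dave are confined to {brown, grey}, which locks those values in; drop them from Mona.
Determined: Alice=yellow, Hank=red. The other people each still have more than one consistent value. That makes 2.

2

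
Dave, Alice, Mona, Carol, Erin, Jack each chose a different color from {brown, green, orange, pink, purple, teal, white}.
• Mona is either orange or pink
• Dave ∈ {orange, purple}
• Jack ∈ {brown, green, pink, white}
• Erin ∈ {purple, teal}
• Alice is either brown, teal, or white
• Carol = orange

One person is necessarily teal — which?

Erin

Carol's domain is down to {orange}, so Carol = orange. So Dave, Mona can't be orange.
Dave has just one choice, so Dave = purple. So Erin can't be purple.
So teal goes to Erin.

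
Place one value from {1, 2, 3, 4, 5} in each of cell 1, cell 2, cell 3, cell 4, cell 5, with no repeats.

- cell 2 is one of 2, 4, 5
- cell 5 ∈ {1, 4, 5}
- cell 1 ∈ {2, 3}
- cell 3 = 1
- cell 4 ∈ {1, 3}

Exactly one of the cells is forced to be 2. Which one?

cell 3's domain is down to {1}, so cell 3 = 1. So cell 4, cell 5 can't be 1.
That leaves cell 4 = 3. Eliminate 3 elsewhere: cell 1.
So 2 goes to cell 1.

cell 1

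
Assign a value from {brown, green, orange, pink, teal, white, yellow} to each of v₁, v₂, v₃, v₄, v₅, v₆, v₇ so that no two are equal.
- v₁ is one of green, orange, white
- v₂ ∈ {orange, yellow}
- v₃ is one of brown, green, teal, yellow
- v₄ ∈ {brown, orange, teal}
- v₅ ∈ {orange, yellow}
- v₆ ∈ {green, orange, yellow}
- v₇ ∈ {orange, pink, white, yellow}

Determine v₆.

The 7 variables draw from only 7 values {brown, green, orange, pink, teal, white, yellow}, so each is used; only v₇ can be pink, hence v₇ = pink.
The 6 still-open variables together cover exactly {brown, green, orange, teal, white, yellow} — 6 values for 6 variables — and white appears only in v₁'s list, so v₁ = white.
v₂ and v₅ share exactly the 2 values {orange, yellow}; by pigeonhole those values go to them, so strike orange, yellow from v₃, v₄, v₆.
So v₆ = green.

green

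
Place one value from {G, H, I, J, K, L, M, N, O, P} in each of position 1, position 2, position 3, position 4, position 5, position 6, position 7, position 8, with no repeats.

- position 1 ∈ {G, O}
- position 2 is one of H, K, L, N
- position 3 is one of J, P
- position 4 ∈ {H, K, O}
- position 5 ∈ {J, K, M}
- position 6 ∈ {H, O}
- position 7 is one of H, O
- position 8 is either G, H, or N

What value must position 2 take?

position 6 and position 7 share exactly the 2 values {H, O}; by pigeonhole those values go to them, so strike H, O from position 1, position 2, position 4, position 8.
position 1's domain is down to {G}, so position 1 = G. Remove G from position 8.
position 4's domain is down to {K}, so position 4 = K. Strike K from position 2, position 5.
position 8 must be N (only option left). Remove N from position 2.
So position 2 = L.

L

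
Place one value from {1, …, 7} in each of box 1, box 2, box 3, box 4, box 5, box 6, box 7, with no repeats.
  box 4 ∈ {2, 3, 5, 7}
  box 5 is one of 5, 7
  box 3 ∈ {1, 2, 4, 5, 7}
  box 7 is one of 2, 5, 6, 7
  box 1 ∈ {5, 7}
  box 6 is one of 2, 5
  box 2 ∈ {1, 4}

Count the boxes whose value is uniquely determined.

The 7 variables draw from only 7 values {1, 2, 3, 4, 5, 6, 7}, so each is used; only box 4 can be 3, hence box 4 = 3.
The 6 still-open variables draw from only 6 values {1, 2, 4, 5, 6, 7}, so each is used; only box 7 can be 6, hence box 7 = 6.
The 2 variables box 1 and box 5 are confined to {5, 7}, which locks those values in; drop them from box 3, box 6.
box 6 must be 2 (only option left). Remove 2 from box 3.
Determined: box 4=3, box 6=2, box 7=6. The other boxes each still have more than one consistent value. That makes 3.

3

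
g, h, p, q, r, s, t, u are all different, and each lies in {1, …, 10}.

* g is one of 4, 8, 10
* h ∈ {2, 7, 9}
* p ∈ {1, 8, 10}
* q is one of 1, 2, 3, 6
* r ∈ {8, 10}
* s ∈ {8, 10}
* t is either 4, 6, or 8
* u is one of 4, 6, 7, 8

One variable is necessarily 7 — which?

r and s between them cover only {8, 10} — a naked pair. Remove those values from g, p, t, u.
g has just one choice, so g = 4. So t, u can't be 4.
p must be 1 (only option left). Eliminate 1 elsewhere: q.
That leaves t = 6. Remove 6 from q, u.
So 7 goes to u.

u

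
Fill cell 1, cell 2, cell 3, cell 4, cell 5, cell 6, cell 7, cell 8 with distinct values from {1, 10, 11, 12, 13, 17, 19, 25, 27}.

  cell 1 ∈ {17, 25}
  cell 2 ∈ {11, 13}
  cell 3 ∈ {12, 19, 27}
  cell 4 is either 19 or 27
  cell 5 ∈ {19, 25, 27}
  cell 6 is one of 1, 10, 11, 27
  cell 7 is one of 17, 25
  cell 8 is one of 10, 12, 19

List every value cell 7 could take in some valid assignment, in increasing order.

17, 25

cell 1 and cell 7 share exactly the 2 values {17, 25}; by pigeonhole those values go to them, so strike 17, 25 from cell 5.
The 2 variables cell 4 and cell 5 are confined to {19, 27}, which locks those values in; drop them from cell 3, cell 6, cell 8.
cell 3 has just one choice, so cell 3 = 12. Eliminate 12 elsewhere: cell 8.
That leaves cell 8 = 10. Eliminate 10 elsewhere: cell 6.
No further eliminations apply; cell 7 can still be any of 17, 25.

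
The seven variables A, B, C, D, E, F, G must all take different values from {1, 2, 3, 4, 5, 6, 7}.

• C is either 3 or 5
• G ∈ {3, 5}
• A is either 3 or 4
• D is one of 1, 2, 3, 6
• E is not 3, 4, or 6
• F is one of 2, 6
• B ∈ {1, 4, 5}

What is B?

1

The 7 variables draw from only 7 values {1, 2, 3, 4, 5, 6, 7}, so each is used; only E can be 7, hence E = 7.
The 2 variables C and G are confined to {3, 5}, which locks those values in; drop them from A, B, D.
That leaves A = 4. Strike 4 from B.
So B = 1.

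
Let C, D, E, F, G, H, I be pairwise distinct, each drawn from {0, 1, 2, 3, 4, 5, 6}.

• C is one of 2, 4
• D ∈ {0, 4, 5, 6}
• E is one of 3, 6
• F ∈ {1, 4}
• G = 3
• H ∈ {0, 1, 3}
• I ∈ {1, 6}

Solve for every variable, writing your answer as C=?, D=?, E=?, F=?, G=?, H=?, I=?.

C=2, D=5, E=6, F=4, G=3, H=0, I=1

G has just one choice, so G = 3. Strike 3 from E, H.
E's domain is down to {6}, so E = 6. Remove 6 from D, I.
I must be 1 (only option left). Strike 1 from F, H.
F has just one choice, so F = 4. Strike 4 from C, D.
H's domain is down to {0}, so H = 0. So D can't be 0.
That leaves C = 2.
D must be 5 (only option left).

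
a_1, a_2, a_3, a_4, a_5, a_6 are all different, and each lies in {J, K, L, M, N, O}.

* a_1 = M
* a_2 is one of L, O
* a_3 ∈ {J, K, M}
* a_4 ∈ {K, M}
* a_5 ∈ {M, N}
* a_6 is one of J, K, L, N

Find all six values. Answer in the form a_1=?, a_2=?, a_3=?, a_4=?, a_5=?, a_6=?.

a_1's domain is down to {M}, so a_1 = M. Eliminate M elsewhere: a_3, a_4, a_5.
a_4's domain is down to {K}, so a_4 = K. So a_3, a_6 can't be K.
a_5's domain is down to {N}, so a_5 = N. Remove N from a_6.
a_3's domain is down to {J}, so a_3 = J. Eliminate J elsewhere: a_6.
a_6 has just one choice, so a_6 = L. Remove L from a_2.
a_2 has just one choice, so a_2 = O.

a_1=M, a_2=O, a_3=J, a_4=K, a_5=N, a_6=L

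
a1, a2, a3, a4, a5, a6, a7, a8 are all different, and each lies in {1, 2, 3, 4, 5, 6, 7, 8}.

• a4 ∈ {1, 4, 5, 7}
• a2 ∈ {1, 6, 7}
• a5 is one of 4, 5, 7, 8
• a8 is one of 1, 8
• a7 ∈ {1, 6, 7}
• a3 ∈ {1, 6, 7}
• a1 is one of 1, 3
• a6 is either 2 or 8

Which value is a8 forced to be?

8

The 8 variables together cover exactly {1, 2, 3, 4, 5, 6, 7, 8} — 8 values for 8 variables — and 2 appears only in a6's list, so a6 = 2.
The 7 still-open variables together cover exactly {1, 3, 4, 5, 6, 7, 8} — 7 values for 7 variables — and 3 appears only in a1's list, so a1 = 3.
The 3 variables a2, a3, a7 are confined to {1, 6, 7}, which locks those values in; drop them from a4, a5, a8.
So a8 = 8.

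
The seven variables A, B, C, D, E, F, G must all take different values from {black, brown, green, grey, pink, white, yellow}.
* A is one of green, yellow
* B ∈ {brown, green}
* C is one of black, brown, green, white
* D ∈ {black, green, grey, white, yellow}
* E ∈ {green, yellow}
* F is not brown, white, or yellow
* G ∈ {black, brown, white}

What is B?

brown

The 7 variables draw from only 7 values {black, brown, green, grey, pink, white, yellow}, so each is used; only F can be pink, hence F = pink.
Among the 6 still-open variables, grey fits only D (and all 6 values in {black, brown, green, grey, white, yellow} must be used), so D = grey.
A and E between them cover only {green, yellow} — a naked pair. Remove those values from B, C.
So B = brown.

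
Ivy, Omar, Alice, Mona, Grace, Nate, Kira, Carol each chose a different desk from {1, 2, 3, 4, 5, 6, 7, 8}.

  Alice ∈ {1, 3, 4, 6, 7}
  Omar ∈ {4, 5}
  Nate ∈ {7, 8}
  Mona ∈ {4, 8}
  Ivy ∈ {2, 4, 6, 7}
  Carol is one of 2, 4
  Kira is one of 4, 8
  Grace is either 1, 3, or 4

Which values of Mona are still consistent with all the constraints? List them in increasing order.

4, 8

The 8 variables together cover exactly {1, 2, 3, 4, 5, 6, 7, 8} — 8 values for 8 variables — and 5 appears only in Omar's list, so Omar = 5.
Mona and Kira share exactly the 2 values {4, 8}; by pigeonhole those values go to them, so strike 4, 8 from Ivy, Alice, Grace, Nate, Carol.
That leaves Nate = 7. Remove 7 from Ivy, Alice.
Carol has just one choice, so Carol = 2. Eliminate 2 elsewhere: Ivy.
That leaves Ivy = 6. So Alice can't be 6.
No further eliminations apply; Mona can still be any of 4, 8.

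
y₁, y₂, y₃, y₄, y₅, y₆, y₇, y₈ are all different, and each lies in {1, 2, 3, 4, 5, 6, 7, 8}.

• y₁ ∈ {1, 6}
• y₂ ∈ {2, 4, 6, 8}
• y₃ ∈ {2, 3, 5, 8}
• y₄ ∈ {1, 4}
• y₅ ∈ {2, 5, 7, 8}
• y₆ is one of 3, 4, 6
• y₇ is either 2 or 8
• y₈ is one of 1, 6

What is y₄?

The 8 variables together cover exactly {1, 2, 3, 4, 5, 6, 7, 8} — 8 values for 8 variables — and 7 appears only in y₅'s list, so y₅ = 7.
Among the 7 still-open variables, 5 fits only y₃ (and all 7 values in {1, 2, 3, 4, 5, 6, 8} must be used), so y₃ = 5.
The 6 still-open variables together cover exactly {1, 2, 3, 4, 6, 8} — 6 values for 6 variables — and 3 appears only in y₆'s list, so y₆ = 3.
y₁ and y₈ between them cover only {1, 6} — a naked pair. Remove those values from y₂, y₄.
So y₄ = 4.

4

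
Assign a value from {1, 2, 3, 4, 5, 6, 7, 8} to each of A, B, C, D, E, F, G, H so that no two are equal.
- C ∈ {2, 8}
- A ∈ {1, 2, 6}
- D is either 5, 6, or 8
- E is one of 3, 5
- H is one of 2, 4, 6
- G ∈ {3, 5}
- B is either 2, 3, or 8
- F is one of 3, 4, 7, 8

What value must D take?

6

Among the 8 variables, 1 fits only A (and all 8 values in {1, 2, 3, 4, 5, 6, 7, 8} must be used), so A = 1.
Among the 7 still-open variables, 7 fits only F (and all 7 values in {2, 3, 4, 5, 6, 7, 8} must be used), so F = 7.
The 6 still-open variables draw from only 6 values {2, 3, 4, 5, 6, 8}, so each is used; only H can be 4, hence H = 4.
The 5 still-open variables draw from only 5 values {2, 3, 5, 6, 8}, so each is used; only D can be 6, hence D = 6.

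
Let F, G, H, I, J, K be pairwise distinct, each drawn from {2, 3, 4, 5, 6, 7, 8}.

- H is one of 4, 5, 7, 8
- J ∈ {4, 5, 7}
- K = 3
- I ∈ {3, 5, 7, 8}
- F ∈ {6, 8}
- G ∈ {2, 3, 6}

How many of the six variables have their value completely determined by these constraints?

K's domain is down to {3}, so K = 3. Eliminate 3 elsewhere: G, I.
Determined: K=3. The other variables each still have more than one consistent value. That makes 1.

1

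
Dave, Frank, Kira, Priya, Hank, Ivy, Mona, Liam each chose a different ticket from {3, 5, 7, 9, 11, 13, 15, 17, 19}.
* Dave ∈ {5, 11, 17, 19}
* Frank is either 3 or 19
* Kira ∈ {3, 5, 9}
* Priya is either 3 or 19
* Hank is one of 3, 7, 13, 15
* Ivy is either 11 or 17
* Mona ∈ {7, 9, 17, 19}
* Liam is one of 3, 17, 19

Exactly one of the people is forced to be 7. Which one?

Frank and Priya share exactly the 2 values {3, 19}; by pigeonhole those values go to them, so strike 3, 19 from Dave, Kira, Hank, Mona, Liam.
That leaves Liam = 17. Eliminate 17 elsewhere: Dave, Ivy, Mona.
Ivy must be 11 (only option left). So Dave can't be 11.
That leaves Dave = 5. So Kira can't be 5.
Kira's domain is down to {9}, so Kira = 9. Eliminate 9 elsewhere: Mona.
So 7 goes to Mona.

Mona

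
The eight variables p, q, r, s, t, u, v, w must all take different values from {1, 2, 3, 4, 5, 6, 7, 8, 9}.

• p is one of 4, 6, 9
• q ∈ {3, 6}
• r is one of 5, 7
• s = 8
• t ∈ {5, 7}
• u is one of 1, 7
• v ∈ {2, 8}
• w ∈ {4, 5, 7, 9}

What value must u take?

1

s's domain is down to {8}, so s = 8. Eliminate 8 elsewhere: v.
v's domain is down to {2}, so v = 2.
The 2 variables r and t are confined to {5, 7}, which locks those values in; drop them from u, w.
So u = 1.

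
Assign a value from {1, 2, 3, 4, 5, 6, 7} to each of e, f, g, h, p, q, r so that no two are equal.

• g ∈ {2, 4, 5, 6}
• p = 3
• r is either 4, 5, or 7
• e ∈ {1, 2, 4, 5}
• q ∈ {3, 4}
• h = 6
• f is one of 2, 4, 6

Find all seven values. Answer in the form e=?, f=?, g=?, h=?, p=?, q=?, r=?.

h must be 6 (only option left). Eliminate 6 elsewhere: f, g.
p has just one choice, so p = 3. Eliminate 3 elsewhere: q.
q must be 4 (only option left). Remove 4 from e, f, g, r.
That leaves f = 2. Eliminate 2 elsewhere: e, g.
g has just one choice, so g = 5. So e, r can't be 5.
r has just one choice, so r = 7.
e must be 1 (only option left).

e=1, f=2, g=5, h=6, p=3, q=4, r=7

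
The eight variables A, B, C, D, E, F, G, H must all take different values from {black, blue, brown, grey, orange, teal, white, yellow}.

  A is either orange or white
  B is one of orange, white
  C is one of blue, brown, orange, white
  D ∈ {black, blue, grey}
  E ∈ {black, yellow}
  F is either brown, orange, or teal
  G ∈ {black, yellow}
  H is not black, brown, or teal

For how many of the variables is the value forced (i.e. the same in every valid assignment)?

The 8 variables draw from only 8 values {black, blue, brown, grey, orange, teal, white, yellow}, so each is used; only F can be teal, hence F = teal.
Among the 7 still-open variables, brown fits only C (and all 7 values in {black, blue, brown, grey, orange, white, yellow} must be used), so C = brown.
A and B between them cover only {orange, white} — a naked pair. Remove those values from H.
The 2 variables E and G are confined to {black, yellow}, which locks those values in; drop them from D, H.
Determined: C=brown, F=teal. The other variables each still have more than one consistent value. That makes 2.

2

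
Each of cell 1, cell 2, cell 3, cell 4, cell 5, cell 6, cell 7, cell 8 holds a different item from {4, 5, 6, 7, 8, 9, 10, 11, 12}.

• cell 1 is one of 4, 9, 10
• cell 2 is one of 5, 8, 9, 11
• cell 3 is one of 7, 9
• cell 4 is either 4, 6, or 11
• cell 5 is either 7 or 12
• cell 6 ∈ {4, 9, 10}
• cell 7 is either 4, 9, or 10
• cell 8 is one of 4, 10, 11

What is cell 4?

cell 1, cell 6, cell 7 share exactly the 3 values {4, 9, 10}; by pigeonhole those values go to them, so strike 4, 9, 10 from cell 2, cell 3, cell 4, cell 8.
cell 3 has just one choice, so cell 3 = 7. Remove 7 from cell 5.
cell 5's domain is down to {12}, so cell 5 = 12.
cell 8's domain is down to {11}, so cell 8 = 11. So cell 2, cell 4 can't be 11.
So cell 4 = 6.

6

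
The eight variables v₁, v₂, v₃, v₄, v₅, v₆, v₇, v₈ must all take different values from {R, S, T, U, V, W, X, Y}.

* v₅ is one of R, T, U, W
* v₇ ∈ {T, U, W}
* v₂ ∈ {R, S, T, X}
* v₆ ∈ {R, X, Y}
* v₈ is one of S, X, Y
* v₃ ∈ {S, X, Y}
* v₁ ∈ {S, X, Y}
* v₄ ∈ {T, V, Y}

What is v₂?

Among the 8 variables, V fits only v₄ (and all 8 values in {R, S, T, U, V, W, X, Y} must be used), so v₄ = V.
The 3 variables v₁, v₃, v₈ are confined to {S, X, Y}, which locks those values in; drop them from v₂, v₆.
v₆ has just one choice, so v₆ = R. So v₂, v₅ can't be R.
So v₂ = T.

T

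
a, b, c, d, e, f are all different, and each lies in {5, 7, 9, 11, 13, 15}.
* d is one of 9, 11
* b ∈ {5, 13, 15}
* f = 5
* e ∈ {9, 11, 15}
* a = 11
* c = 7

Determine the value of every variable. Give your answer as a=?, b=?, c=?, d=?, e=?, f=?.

a=11, b=13, c=7, d=9, e=15, f=5

a has just one choice, so a = 11. Eliminate 11 elsewhere: d, e.
That leaves c = 7.
d has just one choice, so d = 9. Remove 9 from e.
e has just one choice, so e = 15. Strike 15 from b.
f must be 5 (only option left). So b can't be 5.
b has just one choice, so b = 13.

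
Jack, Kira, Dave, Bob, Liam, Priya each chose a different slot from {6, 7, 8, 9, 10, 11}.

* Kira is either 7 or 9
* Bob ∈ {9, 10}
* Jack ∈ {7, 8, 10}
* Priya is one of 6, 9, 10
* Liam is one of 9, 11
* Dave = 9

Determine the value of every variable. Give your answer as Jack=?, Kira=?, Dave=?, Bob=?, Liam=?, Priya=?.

Dave's domain is down to {9}, so Dave = 9. Strike 9 from Kira, Bob, Liam, Priya.
Bob's domain is down to {10}, so Bob = 10. Strike 10 from Jack, Priya.
Liam's domain is down to {11}, so Liam = 11.
That leaves Priya = 6.
Kira has just one choice, so Kira = 7. Eliminate 7 elsewhere: Jack.
Jack must be 8 (only option left).

Jack=8, Kira=7, Dave=9, Bob=10, Liam=11, Priya=6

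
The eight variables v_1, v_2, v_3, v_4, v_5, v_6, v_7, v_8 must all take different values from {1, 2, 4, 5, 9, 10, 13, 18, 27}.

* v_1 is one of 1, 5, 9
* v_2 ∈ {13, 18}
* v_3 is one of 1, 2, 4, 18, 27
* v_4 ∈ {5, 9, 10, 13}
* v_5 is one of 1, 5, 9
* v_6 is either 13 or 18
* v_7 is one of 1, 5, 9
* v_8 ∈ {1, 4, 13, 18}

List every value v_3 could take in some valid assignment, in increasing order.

The 2 variables v_2 and v_6 are confined to {13, 18}, which locks those values in; drop them from v_3, v_4, v_8.
v_1, v_5, v_7 share exactly the 3 values {1, 5, 9}; by pigeonhole those values go to them, so strike 1, 5, 9 from v_3, v_4, v_8.
v_4's domain is down to {10}, so v_4 = 10.
v_8 must be 4 (only option left). Remove 4 from v_3.
No further eliminations apply; v_3 can still be any of 2, 27.

2, 27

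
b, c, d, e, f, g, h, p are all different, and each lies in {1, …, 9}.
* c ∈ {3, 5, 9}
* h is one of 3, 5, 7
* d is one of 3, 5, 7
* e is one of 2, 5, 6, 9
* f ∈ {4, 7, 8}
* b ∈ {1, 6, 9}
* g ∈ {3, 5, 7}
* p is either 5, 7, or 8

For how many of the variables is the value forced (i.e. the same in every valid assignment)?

3

The 3 variables d, g, h are confined to {3, 5, 7}, which locks those values in; drop them from c, e, f, p.
c's domain is down to {9}, so c = 9. Strike 9 from b, e.
p's domain is down to {8}, so p = 8. Eliminate 8 elsewhere: f.
f must be 4 (only option left).
Determined: c=9, f=4, p=8. The other variables each still have more than one consistent value. That makes 3.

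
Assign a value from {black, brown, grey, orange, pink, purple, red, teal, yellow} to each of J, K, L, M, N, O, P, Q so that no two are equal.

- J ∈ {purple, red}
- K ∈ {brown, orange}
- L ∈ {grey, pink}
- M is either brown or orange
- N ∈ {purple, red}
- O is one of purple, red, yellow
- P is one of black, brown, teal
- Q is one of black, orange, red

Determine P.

J and N share exactly the 2 values {purple, red}; by pigeonhole those values go to them, so strike purple, red from O, Q.
O must be yellow (only option left).
The 2 variables K and M are confined to {brown, orange}, which locks those values in; drop them from P, Q.
Q's domain is down to {black}, so Q = black. Eliminate black elsewhere: P.
So P = teal.

teal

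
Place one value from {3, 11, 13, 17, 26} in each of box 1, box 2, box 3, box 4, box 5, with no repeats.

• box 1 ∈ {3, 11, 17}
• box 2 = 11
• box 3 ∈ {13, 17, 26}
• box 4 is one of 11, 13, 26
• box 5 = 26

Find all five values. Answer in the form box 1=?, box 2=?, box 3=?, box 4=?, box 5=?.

box 1=3, box 2=11, box 3=17, box 4=13, box 5=26

box 2 has just one choice, so box 2 = 11. Remove 11 from box 1, box 4.
box 5 must be 26 (only option left). So box 3, box 4 can't be 26.
That leaves box 4 = 13. Eliminate 13 elsewhere: box 3.
That leaves box 3 = 17. So box 1 can't be 17.
box 1 has just one choice, so box 1 = 3.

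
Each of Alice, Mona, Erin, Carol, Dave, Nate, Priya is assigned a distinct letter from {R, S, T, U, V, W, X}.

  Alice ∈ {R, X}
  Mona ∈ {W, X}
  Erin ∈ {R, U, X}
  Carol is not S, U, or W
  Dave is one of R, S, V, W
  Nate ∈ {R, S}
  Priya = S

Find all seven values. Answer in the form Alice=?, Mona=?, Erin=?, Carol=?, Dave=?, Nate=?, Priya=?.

Priya must be S (only option left). So Dave, Nate can't be S.
Nate must be R (only option left). Strike R from Alice, Erin, Carol, Dave.
Alice's domain is down to {X}, so Alice = X. Strike X from Mona, Erin, Carol.
Mona has just one choice, so Mona = W. Remove W from Dave.
That leaves Erin = U.
Dave must be V (only option left). Strike V from Carol.
Carol has just one choice, so Carol = T.

Alice=X, Mona=W, Erin=U, Carol=T, Dave=V, Nate=R, Priya=S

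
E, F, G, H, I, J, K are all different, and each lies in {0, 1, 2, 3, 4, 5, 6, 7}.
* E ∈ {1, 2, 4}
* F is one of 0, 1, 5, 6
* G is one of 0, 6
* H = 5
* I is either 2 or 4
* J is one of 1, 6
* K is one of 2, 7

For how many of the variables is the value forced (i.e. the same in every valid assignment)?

H's domain is down to {5}, so H = 5. Remove 5 from F.
Among the 6 still-open variables, 7 fits only K (and all 6 values in {0, 1, 2, 4, 6, 7} must be used), so K = 7.
F, G, J share exactly the 3 values {0, 1, 6}; by pigeonhole those values go to them, so strike 0, 1, 6 from E.
Determined: H=5, K=7. The other variables each still have more than one consistent value. That makes 2.

2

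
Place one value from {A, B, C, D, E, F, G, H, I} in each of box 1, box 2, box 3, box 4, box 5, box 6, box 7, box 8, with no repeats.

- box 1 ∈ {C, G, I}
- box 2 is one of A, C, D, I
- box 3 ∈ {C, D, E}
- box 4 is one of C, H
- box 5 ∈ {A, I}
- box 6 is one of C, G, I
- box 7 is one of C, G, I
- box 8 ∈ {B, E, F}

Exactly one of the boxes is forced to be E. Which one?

box 3

box 1, box 6, box 7 between them cover only {C, G, I} — a naked triple. Remove those values from box 2, box 3, box 4, box 5.
box 4 has just one choice, so box 4 = H.
That leaves box 5 = A. So box 2 can't be A.
box 2 must be D (only option left). So box 3 can't be D.
So E goes to box 3.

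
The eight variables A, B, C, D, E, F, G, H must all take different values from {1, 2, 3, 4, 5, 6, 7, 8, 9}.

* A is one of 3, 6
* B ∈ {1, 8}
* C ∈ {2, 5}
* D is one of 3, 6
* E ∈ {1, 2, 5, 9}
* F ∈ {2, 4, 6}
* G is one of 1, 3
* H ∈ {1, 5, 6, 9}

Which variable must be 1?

Among the 8 variables, 4 fits only F (and all 8 values in {1, 2, 3, 4, 5, 6, 8, 9} must be used), so F = 4.
The 7 still-open variables draw from only 7 values {1, 2, 3, 5, 6, 8, 9}, so each is used; only B can be 8, hence B = 8.
A and D between them cover only {3, 6} — a naked pair. Remove those values from G, H.
So 1 goes to G.

G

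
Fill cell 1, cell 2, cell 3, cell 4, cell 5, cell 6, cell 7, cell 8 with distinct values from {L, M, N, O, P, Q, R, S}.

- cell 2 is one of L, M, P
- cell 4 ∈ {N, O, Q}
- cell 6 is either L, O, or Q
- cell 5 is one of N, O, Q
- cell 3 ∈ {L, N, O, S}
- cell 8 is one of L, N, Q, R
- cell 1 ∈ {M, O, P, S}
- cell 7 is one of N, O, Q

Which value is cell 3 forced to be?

S

Among the 8 variables, R fits only cell 8 (and all 8 values in {L, M, N, O, P, Q, R, S} must be used), so cell 8 = R.
cell 4, cell 5, cell 7 share exactly the 3 values {N, O, Q}; by pigeonhole those values go to them, so strike N, O, Q from cell 1, cell 3, cell 6.
That leaves cell 6 = L. Eliminate L elsewhere: cell 2, cell 3.
So cell 3 = S.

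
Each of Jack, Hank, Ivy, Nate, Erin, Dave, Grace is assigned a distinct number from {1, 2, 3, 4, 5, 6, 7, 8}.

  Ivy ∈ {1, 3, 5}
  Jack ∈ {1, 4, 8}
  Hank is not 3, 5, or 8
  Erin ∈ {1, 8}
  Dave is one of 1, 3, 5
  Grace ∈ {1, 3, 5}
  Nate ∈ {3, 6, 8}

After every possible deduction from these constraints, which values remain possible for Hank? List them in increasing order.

2, 7

Ivy, Dave, Grace share exactly the 3 values {1, 3, 5}; by pigeonhole those values go to them, so strike 1, 3, 5 from Jack, Hank, Nate, Erin.
Erin must be 8 (only option left). Eliminate 8 elsewhere: Jack, Nate.
Jack's domain is down to {4}, so Jack = 4. Remove 4 from Hank.
Nate has just one choice, so Nate = 6. Remove 6 from Hank.
No further eliminations apply; Hank can still be any of 2, 7.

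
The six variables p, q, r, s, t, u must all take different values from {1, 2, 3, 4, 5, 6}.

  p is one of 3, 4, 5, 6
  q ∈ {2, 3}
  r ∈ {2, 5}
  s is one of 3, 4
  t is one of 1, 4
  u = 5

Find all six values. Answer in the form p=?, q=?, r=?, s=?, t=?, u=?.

p=6, q=3, r=2, s=4, t=1, u=5

u has just one choice, so u = 5. Eliminate 5 elsewhere: p, r.
r has just one choice, so r = 2. Eliminate 2 elsewhere: q.
That leaves q = 3. So p, s can't be 3.
s must be 4 (only option left). So p, t can't be 4.
t must be 1 (only option left).
That leaves p = 6.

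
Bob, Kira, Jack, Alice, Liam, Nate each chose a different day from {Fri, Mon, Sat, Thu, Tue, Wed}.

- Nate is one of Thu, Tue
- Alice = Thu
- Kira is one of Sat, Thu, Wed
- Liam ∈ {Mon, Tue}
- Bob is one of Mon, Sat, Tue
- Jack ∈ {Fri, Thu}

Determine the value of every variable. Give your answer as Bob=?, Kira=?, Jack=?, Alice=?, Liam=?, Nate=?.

Alice's domain is down to {Thu}, so Alice = Thu. Strike Thu from Kira, Jack, Nate.
That leaves Nate = Tue. Strike Tue from Bob, Liam.
Jack must be Fri (only option left).
Liam's domain is down to {Mon}, so Liam = Mon. So Bob can't be Mon.
Bob's domain is down to {Sat}, so Bob = Sat. Remove Sat from Kira.
Kira's domain is down to {Wed}, so Kira = Wed.

Bob=Sat, Kira=Wed, Jack=Fri, Alice=Thu, Liam=Mon, Nate=Tue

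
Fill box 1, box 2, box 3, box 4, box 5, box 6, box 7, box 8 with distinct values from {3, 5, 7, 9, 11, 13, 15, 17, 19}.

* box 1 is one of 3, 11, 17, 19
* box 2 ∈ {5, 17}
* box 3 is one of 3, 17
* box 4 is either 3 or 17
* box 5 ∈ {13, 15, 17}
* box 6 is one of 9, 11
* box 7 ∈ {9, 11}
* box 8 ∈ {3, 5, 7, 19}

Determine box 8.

box 3 and box 4 share exactly the 2 values {3, 17}; by pigeonhole those values go to them, so strike 3, 17 from box 1, box 2, box 5, box 8.
That leaves box 2 = 5. Strike 5 from box 8.
box 6 and box 7 share exactly the 2 values {9, 11}; by pigeonhole those values go to them, so strike 9, 11 from box 1.
box 1's domain is down to {19}, so box 1 = 19. Eliminate 19 elsewhere: box 8.
So box 8 = 7.

7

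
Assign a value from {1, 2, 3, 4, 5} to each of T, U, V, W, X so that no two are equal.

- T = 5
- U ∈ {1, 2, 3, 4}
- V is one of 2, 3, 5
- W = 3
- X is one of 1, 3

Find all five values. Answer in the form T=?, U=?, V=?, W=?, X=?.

T must be 5 (only option left). Eliminate 5 elsewhere: V.
That leaves W = 3. Strike 3 from U, V, X.
X must be 1 (only option left). Eliminate 1 elsewhere: U.
That leaves V = 2. So U can't be 2.
That leaves U = 4.

T=5, U=4, V=2, W=3, X=1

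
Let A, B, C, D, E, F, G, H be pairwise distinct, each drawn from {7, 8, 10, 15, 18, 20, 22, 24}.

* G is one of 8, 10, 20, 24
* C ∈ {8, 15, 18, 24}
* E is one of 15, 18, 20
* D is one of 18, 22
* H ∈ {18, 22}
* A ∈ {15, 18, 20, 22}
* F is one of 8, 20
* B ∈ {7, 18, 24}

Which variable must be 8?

F

Among the 8 variables, 7 fits only B (and all 8 values in {7, 8, 10, 15, 18, 20, 22, 24} must be used), so B = 7.
The 7 still-open variables together cover exactly {8, 10, 15, 18, 20, 22, 24} — 7 values for 7 variables — and 10 appears only in G's list, so G = 10.
The 6 still-open variables draw from only 6 values {8, 15, 18, 20, 22, 24}, so each is used; only C can be 24, hence C = 24.
Among the 5 still-open variables, 8 fits only F (and all 5 values in {8, 15, 18, 20, 22} must be used), so F = 8.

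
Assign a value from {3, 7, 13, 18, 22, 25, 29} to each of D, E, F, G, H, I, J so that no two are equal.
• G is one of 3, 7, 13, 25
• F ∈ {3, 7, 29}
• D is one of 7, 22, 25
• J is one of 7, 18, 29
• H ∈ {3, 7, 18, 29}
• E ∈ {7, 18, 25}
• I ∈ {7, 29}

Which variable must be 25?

Among the 7 variables, 13 fits only G (and all 7 values in {3, 7, 13, 18, 22, 25, 29} must be used), so G = 13.
The 6 still-open variables draw from only 6 values {3, 7, 18, 22, 25, 29}, so each is used; only D can be 22, hence D = 22.
The 5 still-open variables draw from only 5 values {3, 7, 18, 25, 29}, so each is used; only E can be 25, hence E = 25.

E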